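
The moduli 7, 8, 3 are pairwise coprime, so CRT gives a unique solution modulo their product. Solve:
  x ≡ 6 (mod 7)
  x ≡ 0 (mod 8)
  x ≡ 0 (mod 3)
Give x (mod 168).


Moduli 7, 8, 3 are pairwise coprime; by CRT there is a unique solution modulo M = 7 · 8 · 3 = 168.
Solve pairwise, accumulating the modulus:
  Start with x ≡ 6 (mod 7).
  Combine with x ≡ 0 (mod 8): since gcd(7, 8) = 1, we get a unique residue mod 56.
    Write x = 6 + 7·t and substitute into x ≡ 0 (mod 8): 7·t ≡ 0 − 6 = -6 (mod 8).
    Reduce coefficients mod 8: 7·t ≡ 2 (mod 8).
    The inverse of 7 mod 8 is 7 (since 7·7 = 49 = 6·8 + 1), so t ≡ 7·2 = 14 ≡ 6 (mod 8).
    Then x = 6 + 7·6 = 48, valid modulo lcm(7, 8) = 56: x ≡ 48 (mod 56).
  Combine with x ≡ 0 (mod 3): since gcd(56, 3) = 1, we get a unique residue mod 168.
    Write x = 48 + 56·t and substitute into x ≡ 0 (mod 3): 56·t ≡ 0 − 48 = -48 (mod 3).
    Reduce coefficients mod 3: 2·t ≡ 0 (mod 3).
    The inverse of 2 mod 3 is 2 (since 2·2 = 4 = 1·3 + 1), so t ≡ 2·0 = 0 ≡ 0 (mod 3).
    Then x = 48 + 56·0 = 48, valid modulo lcm(56, 3) = 168: x ≡ 48 (mod 168).
Verify: 48 mod 7 = 6 ✓, 48 mod 8 = 0 ✓, 48 mod 3 = 0 ✓.

x ≡ 48 (mod 168).


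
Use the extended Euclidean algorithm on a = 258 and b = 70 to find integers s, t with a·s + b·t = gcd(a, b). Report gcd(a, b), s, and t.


Euclidean algorithm on (258, 70) — divide until remainder is 0:
  258 = 3 · 70 + 48
  70 = 1 · 48 + 22
  48 = 2 · 22 + 4
  22 = 5 · 4 + 2
  4 = 2 · 2 + 0
gcd(258, 70) = 2.
Track Bezout coefficients alongside the remainders: start with r₀ = 258 = a·1 + b·0 (s = 1, t = 0) and r₁ = 70 = a·0 + b·1 (s = 0, t = 1); each new remainder r_{k+1} = r_{k-1} − q_k·r_k inherits s_{k+1} = s_{k-1} − q_k·s_k, t_{k+1} = t_{k-1} − q_k·t_k, so r_k = a·s_k + b·t_k at every step:
  q = 3: r = 48, s = 1 − 3·0 = 1, t = 0 − 3·1 = -3  (check: 258·1 + 70·(-3) = 48)
  q = 1: r = 22, s = 0 − 1·1 = -1, t = 1 − 1·(-3) = 4  (check: 258·(-1) + 70·4 = 22)
  q = 2: r = 4, s = 1 − 2·(-1) = 3, t = -3 − 2·4 = -11  (check: 258·3 + 70·(-11) = 4)
  q = 5: r = 2, s = -1 − 5·3 = -16, t = 4 − 5·(-11) = 59  (check: 258·(-16) + 70·59 = 2)
The row with r = 2 (the gcd) gives the Bezout coefficients s = -16, t = 59.
Result: 258 · (-16) + 70 · (59) = 2.

gcd(258, 70) = 2; s = -16, t = 59 (check: 258·(-16) + 70·59 = 2).


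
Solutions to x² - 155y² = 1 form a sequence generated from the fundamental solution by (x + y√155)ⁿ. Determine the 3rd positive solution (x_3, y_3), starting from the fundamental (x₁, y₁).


Step 1: Find the fundamental solution (x₁, y₁) of x² - 155y² = 1.
  Expand √155 as a continued fraction. a₀ = ⌊√155⌋ = 12; iterate m_{k+1} = d_k·a_k − m_k, d_{k+1} = (155 − m_{k+1}²)/d_k, a_{k+1} = ⌊(a₀ + m_{k+1})/d_{k+1}⌋ (starting m₀ = 0, d₀ = 1), with convergents p_k = a_k·p_{k-1} + p_{k-2}, q_k = a_k·q_{k-1} + q_{k-2} (p₋₁ = 1, q₋₁ = 0):
  k = 0: a₀ = 12; p₀/q₀ = 12/1; p₀² − 155·q₀² = 144 − 155 = -11.
  k = 1: m = 12, d = 11, a = ⌊(12 + 12)/11⌋ = 2; p/q = (2·12 + 1)/(2·1 + 0) = 25/2; p² − 155·q² = 625 − 620 = 5.
  k = 2: m = 10, d = 5, a = ⌊(12 + 10)/5⌋ = 4; p/q = (4·25 + 12)/(4·2 + 1) = 112/9; p² − 155·q² = 12544 − 12555 = -11.
  k = 3: m = 10, d = 11, a = ⌊(12 + 10)/11⌋ = 2; p/q = (2·112 + 25)/(2·9 + 2) = 249/20; p² − 155·q² = 62001 − 62000 = 1.
  The first convergent with p² − 155·q² = 1 gives the fundamental solution (x₁, y₁) = (249, 20).
Step 2: Apply the recurrence (x_{n+1}, y_{n+1}) = (x₁x_n + 155y₁y_n, x₁y_n + y₁x_n) repeatedly.
  From (x_1, y_1) = (249, 20): x_2 = 249·249 + 155·20·20 = 124001; y_2 = 249·20 + 20·249 = 9960.
  From (x_2, y_2) = (124001, 9960): x_3 = 249·124001 + 155·20·9960 = 61752249; y_3 = 249·9960 + 20·124001 = 4960060.
Step 3: Verify x_3² - 155·y_3² = 3813340256558001 - 3813340256558000 = 1 (should be 1). ✓

(x_1, y_1) = (249, 20); (x_3, y_3) = (61752249, 4960060).


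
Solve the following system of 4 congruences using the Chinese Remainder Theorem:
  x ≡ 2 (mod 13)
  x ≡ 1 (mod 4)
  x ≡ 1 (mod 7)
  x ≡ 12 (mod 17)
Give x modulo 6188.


Product of moduli M = 13 · 4 · 7 · 17 = 6188.
Merge one congruence at a time:
  Start: x ≡ 2 (mod 13).
  Combine with x ≡ 1 (mod 4); new modulus lcm = 52.
    Write x = 2 + 13·t and substitute into x ≡ 1 (mod 4): 13·t ≡ 1 − 2 = -1 (mod 4).
    Reduce coefficients mod 4: 1·t ≡ 3 (mod 4).
    So t ≡ 3 (mod 4).
    Then x = 2 + 13·3 = 41, valid modulo lcm(13, 4) = 52: x ≡ 41 (mod 52).
  Combine with x ≡ 1 (mod 7); new modulus lcm = 364.
    Write x = 41 + 52·t and substitute into x ≡ 1 (mod 7): 52·t ≡ 1 − 41 = -40 (mod 7).
    Reduce coefficients mod 7: 3·t ≡ 2 (mod 7).
    The inverse of 3 mod 7 is 5 (since 3·5 = 15 = 2·7 + 1), so t ≡ 5·2 = 10 ≡ 3 (mod 7).
    Then x = 41 + 52·3 = 197, valid modulo lcm(52, 7) = 364: x ≡ 197 (mod 364).
  Combine with x ≡ 12 (mod 17); new modulus lcm = 6188.
    Write x = 197 + 364·t and substitute into x ≡ 12 (mod 17): 364·t ≡ 12 − 197 = -185 (mod 17).
    Reduce coefficients mod 17: 7·t ≡ 2 (mod 17).
    The inverse of 7 mod 17 is 5 (since 7·5 = 35 = 2·17 + 1), so t ≡ 5·2 = 10 ≡ 10 (mod 17).
    Then x = 197 + 364·10 = 3837, valid modulo lcm(364, 17) = 6188: x ≡ 3837 (mod 6188).
Verify against each original: 3837 mod 13 = 2, 3837 mod 4 = 1, 3837 mod 7 = 1, 3837 mod 17 = 12.

x ≡ 3837 (mod 6188).


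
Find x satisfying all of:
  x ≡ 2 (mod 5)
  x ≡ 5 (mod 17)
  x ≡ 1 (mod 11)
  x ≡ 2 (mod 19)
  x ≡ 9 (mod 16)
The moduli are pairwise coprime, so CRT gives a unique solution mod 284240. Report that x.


Product of moduli M = 5 · 17 · 11 · 19 · 16 = 284240.
Merge one congruence at a time:
  Start: x ≡ 2 (mod 5).
  Combine with x ≡ 5 (mod 17); new modulus lcm = 85.
    Write x = 2 + 5·t and substitute into x ≡ 5 (mod 17): 5·t ≡ 5 − 2 = 3 (mod 17).
    The inverse of 5 mod 17 is 7 (since 5·7 = 35 = 2·17 + 1), so t ≡ 7·3 = 21 ≡ 4 (mod 17).
    Then x = 2 + 5·4 = 22, valid modulo lcm(5, 17) = 85: x ≡ 22 (mod 85).
  Combine with x ≡ 1 (mod 11); new modulus lcm = 935.
    Write x = 22 + 85·t and substitute into x ≡ 1 (mod 11): 85·t ≡ 1 − 22 = -21 (mod 11).
    Reduce coefficients mod 11: 8·t ≡ 1 (mod 11).
    The inverse of 8 mod 11 is 7 (since 8·7 = 56 = 5·11 + 1), so t ≡ 7·1 = 7 ≡ 7 (mod 11).
    Then x = 22 + 85·7 = 617, valid modulo lcm(85, 11) = 935: x ≡ 617 (mod 935).
  Combine with x ≡ 2 (mod 19); new modulus lcm = 17765.
    Write x = 617 + 935·t and substitute into x ≡ 2 (mod 19): 935·t ≡ 2 − 617 = -615 (mod 19).
    Reduce coefficients mod 19: 4·t ≡ 12 (mod 19).
    The inverse of 4 mod 19 is 5 (since 4·5 = 20 = 1·19 + 1), so t ≡ 5·12 = 60 ≡ 3 (mod 19).
    Then x = 617 + 935·3 = 3422, valid modulo lcm(935, 19) = 17765: x ≡ 3422 (mod 17765).
  Combine with x ≡ 9 (mod 16); new modulus lcm = 284240.
    Write x = 3422 + 17765·t and substitute into x ≡ 9 (mod 16): 17765·t ≡ 9 − 3422 = -3413 (mod 16).
    Reduce coefficients mod 16: 5·t ≡ 11 (mod 16).
    The inverse of 5 mod 16 is 13 (since 5·13 = 65 = 4·16 + 1), so t ≡ 13·11 = 143 ≡ 15 (mod 16).
    Then x = 3422 + 17765·15 = 269897, valid modulo lcm(17765, 16) = 284240: x ≡ 269897 (mod 284240).
Verify against each original: 269897 mod 5 = 2, 269897 mod 17 = 5, 269897 mod 11 = 1, 269897 mod 19 = 2, 269897 mod 16 = 9.

x ≡ 269897 (mod 284240).


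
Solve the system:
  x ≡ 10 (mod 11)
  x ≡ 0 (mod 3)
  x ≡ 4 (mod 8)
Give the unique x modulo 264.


Moduli 11, 3, 8 are pairwise coprime; by CRT there is a unique solution modulo M = 11 · 3 · 8 = 264.
Solve pairwise, accumulating the modulus:
  Start with x ≡ 10 (mod 11).
  Combine with x ≡ 0 (mod 3): since gcd(11, 3) = 1, we get a unique residue mod 33.
    Write x = 10 + 11·t and substitute into x ≡ 0 (mod 3): 11·t ≡ 0 − 10 = -10 (mod 3).
    Reduce coefficients mod 3: 2·t ≡ 2 (mod 3).
    The inverse of 2 mod 3 is 2 (since 2·2 = 4 = 1·3 + 1), so t ≡ 2·2 = 4 ≡ 1 (mod 3).
    Then x = 10 + 11·1 = 21, valid modulo lcm(11, 3) = 33: x ≡ 21 (mod 33).
  Combine with x ≡ 4 (mod 8): since gcd(33, 8) = 1, we get a unique residue mod 264.
    Write x = 21 + 33·t and substitute into x ≡ 4 (mod 8): 33·t ≡ 4 − 21 = -17 (mod 8).
    Reduce coefficients mod 8: 1·t ≡ 7 (mod 8).
    So t ≡ 7 (mod 8).
    Then x = 21 + 33·7 = 252, valid modulo lcm(33, 8) = 264: x ≡ 252 (mod 264).
Verify: 252 mod 11 = 10 ✓, 252 mod 3 = 0 ✓, 252 mod 8 = 4 ✓.

x ≡ 252 (mod 264).


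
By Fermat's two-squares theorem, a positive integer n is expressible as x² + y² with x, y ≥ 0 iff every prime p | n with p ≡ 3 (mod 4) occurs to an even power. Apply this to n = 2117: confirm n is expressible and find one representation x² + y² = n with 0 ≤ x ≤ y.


Step 1: Factor n = 2117 = 29 · 73.
Step 2: Check the mod-4 condition on each prime factor: 29 ≡ 1 (mod 4), exponent 1; 73 ≡ 1 (mod 4), exponent 1.
All primes ≡ 3 (mod 4) appear to even exponent (or don't appear), so by the two-squares theorem n IS expressible as a sum of two squares.
Step 3: Build a representation. Here n = 29 · 73 is a product of primes ≡ 1 (mod 4). Each prime p ≡ 1 (mod 4) is itself a sum of two squares; find a² by testing p − a² for a perfect square:
  29: 29 − 1² = 28, 29 − 2² = 25 = 5² ⇒ 29 = 2² + 5².
  73: 73 − 1² = 72, 73 − 2² = 69, 73 − 3² = 64 = 8² ⇒ 73 = 3² + 8².
  Combine using the Brahmagupta–Fibonacci identity (a² + b²)(c² + d²) = (ac − bd)² + (ad + bc)² = (ac + bd)² + (ad − bc)²:
  29 · 73 = 2117: from (2² + 5²)(3² + 8²), take (2·3 − 5·8, 2·8 + 5·3) = (6 − 40, 16 + 15) = (-34, 31); dropping signs (only squares matter) gives (34, 31); check 34² + 31² = 1156 + 961 = 2117 ✓.
Step 4: Order so x ≤ y and verify: 31² + 34² = 961 + 1156 = 2117 = n. ✓

n = 2117 = 31² + 34² (one valid representation with x ≤ y).


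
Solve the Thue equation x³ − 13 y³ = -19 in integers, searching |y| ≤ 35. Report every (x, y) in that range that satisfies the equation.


The equation is x³ - 13y³ = -19. For fixed y, x³ = 13·y³ − 19, so a solution requires the RHS to be a perfect cube.
Strategy: iterate y from -35 to 35, compute RHS = 13·y³ − 19, and check whether it is a (positive or negative) perfect cube.
Check small values of y:
  y = 0: RHS = -19 is not a perfect cube.
  y = 1: RHS = -6 is not a perfect cube.
  y = -1: RHS = -32 is not a perfect cube.
  y = 2: RHS = 85 is not a perfect cube.
  y = -2: RHS = -123 is not a perfect cube.
  y = 3: RHS = 332 is not a perfect cube.
  y = -3: RHS = -370 is not a perfect cube.
Continuing the search up to |y| = 35 finds no solutions either.
No (x, y) in the scanned range satisfies the equation.

No integer solutions with |y| ≤ 35.


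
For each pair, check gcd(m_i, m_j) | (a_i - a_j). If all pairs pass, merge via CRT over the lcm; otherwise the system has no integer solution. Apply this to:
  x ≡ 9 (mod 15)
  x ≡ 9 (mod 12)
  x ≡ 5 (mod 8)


Moduli 15, 12, 8 are not pairwise coprime, so CRT works modulo lcm(m_i) when all pairwise compatibility conditions hold.
Pairwise compatibility: gcd(m_i, m_j) must divide a_i - a_j for every pair.
Merge one congruence at a time:
  Start: x ≡ 9 (mod 15).
  Combine with x ≡ 9 (mod 12): gcd(15, 12) = 3; 9 - 9 = 0, which IS divisible by 3, so compatible.
    Write x = 9 + 15·t and substitute into x ≡ 9 (mod 12): 15·t ≡ 9 − 9 = 0 (mod 12).
    Divide the congruence (and modulus) by g = 3: 5·t ≡ 0 (mod 4).
    Reduce coefficients mod 4: 1·t ≡ 0 (mod 4).
    So t ≡ 0 (mod 4).
    Then x = 9 + 15·0 = 9, valid modulo lcm(15, 12) = 60: x ≡ 9 (mod 60).
  Combine with x ≡ 5 (mod 8): gcd(60, 8) = 4; 5 - 9 = -4, which IS divisible by 4, so compatible.
    Write x = 9 + 60·t and substitute into x ≡ 5 (mod 8): 60·t ≡ 5 − 9 = -4 (mod 8).
    Divide the congruence (and modulus) by g = 4: 15·t ≡ -1 (mod 2).
    Reduce coefficients mod 2: 1·t ≡ 1 (mod 2).
    So t ≡ 1 (mod 2).
    Then x = 9 + 60·1 = 69, valid modulo lcm(60, 8) = 120: x ≡ 69 (mod 120).
Verify: 69 mod 15 = 9, 69 mod 12 = 9, 69 mod 8 = 5.

x ≡ 69 (mod 120).


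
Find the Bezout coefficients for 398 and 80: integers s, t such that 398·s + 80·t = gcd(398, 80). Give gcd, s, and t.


Euclidean algorithm on (398, 80) — divide until remainder is 0:
  398 = 4 · 80 + 78
  80 = 1 · 78 + 2
  78 = 39 · 2 + 0
gcd(398, 80) = 2.
Track Bezout coefficients alongside the remainders: start with r₀ = 398 = a·1 + b·0 (s = 1, t = 0) and r₁ = 80 = a·0 + b·1 (s = 0, t = 1); each new remainder r_{k+1} = r_{k-1} − q_k·r_k inherits s_{k+1} = s_{k-1} − q_k·s_k, t_{k+1} = t_{k-1} − q_k·t_k, so r_k = a·s_k + b·t_k at every step:
  q = 4: r = 78, s = 1 − 4·0 = 1, t = 0 − 4·1 = -4  (check: 398·1 + 80·(-4) = 78)
  q = 1: r = 2, s = 0 − 1·1 = -1, t = 1 − 1·(-4) = 5  (check: 398·(-1) + 80·5 = 2)
The row with r = 2 (the gcd) gives the Bezout coefficients s = -1, t = 5.
Result: 398 · (-1) + 80 · (5) = 2.

gcd(398, 80) = 2; s = -1, t = 5 (check: 398·(-1) + 80·5 = 2).


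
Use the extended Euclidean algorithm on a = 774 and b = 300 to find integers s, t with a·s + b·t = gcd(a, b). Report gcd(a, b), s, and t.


Euclidean algorithm on (774, 300) — divide until remainder is 0:
  774 = 2 · 300 + 174
  300 = 1 · 174 + 126
  174 = 1 · 126 + 48
  126 = 2 · 48 + 30
  48 = 1 · 30 + 18
  30 = 1 · 18 + 12
  18 = 1 · 12 + 6
  12 = 2 · 6 + 0
gcd(774, 300) = 6.
Track Bezout coefficients alongside the remainders: start with r₀ = 774 = a·1 + b·0 (s = 1, t = 0) and r₁ = 300 = a·0 + b·1 (s = 0, t = 1); each new remainder r_{k+1} = r_{k-1} − q_k·r_k inherits s_{k+1} = s_{k-1} − q_k·s_k, t_{k+1} = t_{k-1} − q_k·t_k, so r_k = a·s_k + b·t_k at every step:
  q = 2: r = 174, s = 1 − 2·0 = 1, t = 0 − 2·1 = -2  (check: 774·1 + 300·(-2) = 174)
  q = 1: r = 126, s = 0 − 1·1 = -1, t = 1 − 1·(-2) = 3  (check: 774·(-1) + 300·3 = 126)
  q = 1: r = 48, s = 1 − 1·(-1) = 2, t = -2 − 1·3 = -5  (check: 774·2 + 300·(-5) = 48)
  q = 2: r = 30, s = -1 − 2·2 = -5, t = 3 − 2·(-5) = 13  (check: 774·(-5) + 300·13 = 30)
  q = 1: r = 18, s = 2 − 1·(-5) = 7, t = -5 − 1·13 = -18  (check: 774·7 + 300·(-18) = 18)
  q = 1: r = 12, s = -5 − 1·7 = -12, t = 13 − 1·(-18) = 31  (check: 774·(-12) + 300·31 = 12)
  q = 1: r = 6, s = 7 − 1·(-12) = 19, t = -18 − 1·31 = -49  (check: 774·19 + 300·(-49) = 6)
The row with r = 6 (the gcd) gives the Bezout coefficients s = 19, t = -49.
Result: 774 · (19) + 300 · (-49) = 6.

gcd(774, 300) = 6; s = 19, t = -49 (check: 774·19 + 300·(-49) = 6).


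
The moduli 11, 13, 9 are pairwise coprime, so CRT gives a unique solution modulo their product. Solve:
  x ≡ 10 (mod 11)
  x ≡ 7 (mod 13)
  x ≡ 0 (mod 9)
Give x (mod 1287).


Moduli 11, 13, 9 are pairwise coprime; by CRT there is a unique solution modulo M = 11 · 13 · 9 = 1287.
Solve pairwise, accumulating the modulus:
  Start with x ≡ 10 (mod 11).
  Combine with x ≡ 7 (mod 13): since gcd(11, 13) = 1, we get a unique residue mod 143.
    Write x = 10 + 11·t and substitute into x ≡ 7 (mod 13): 11·t ≡ 7 − 10 = -3 (mod 13).
    Reduce coefficients mod 13: 11·t ≡ 10 (mod 13).
    The inverse of 11 mod 13 is 6 (since 11·6 = 66 = 5·13 + 1), so t ≡ 6·10 = 60 ≡ 8 (mod 13).
    Then x = 10 + 11·8 = 98, valid modulo lcm(11, 13) = 143: x ≡ 98 (mod 143).
  Combine with x ≡ 0 (mod 9): since gcd(143, 9) = 1, we get a unique residue mod 1287.
    Write x = 98 + 143·t and substitute into x ≡ 0 (mod 9): 143·t ≡ 0 − 98 = -98 (mod 9).
    Reduce coefficients mod 9: 8·t ≡ 1 (mod 9).
    The inverse of 8 mod 9 is 8 (since 8·8 = 64 = 7·9 + 1), so t ≡ 8·1 = 8 ≡ 8 (mod 9).
    Then x = 98 + 143·8 = 1242, valid modulo lcm(143, 9) = 1287: x ≡ 1242 (mod 1287).
Verify: 1242 mod 11 = 10 ✓, 1242 mod 13 = 7 ✓, 1242 mod 9 = 0 ✓.

x ≡ 1242 (mod 1287).


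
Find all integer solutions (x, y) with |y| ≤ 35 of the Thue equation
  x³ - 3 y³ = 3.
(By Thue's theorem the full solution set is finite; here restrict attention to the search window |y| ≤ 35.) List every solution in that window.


The equation is x³ - 3y³ = 3. For fixed y, x³ = 3·y³ + 3, so a solution requires the RHS to be a perfect cube.
Strategy: iterate y from -35 to 35, compute RHS = 3·y³ + 3, and check whether it is a (positive or negative) perfect cube.
Check small values of y:
  y = 0: RHS = 3 is not a perfect cube.
  y = 1: RHS = 6 is not a perfect cube.
  y = -1: RHS = 0 = (0)³ ⇒ x = 0 works.
  y = 2: RHS = 27 = (3)³ ⇒ x = 3 works.
  y = -2: RHS = -21 is not a perfect cube.
  y = 3: RHS = 84 is not a perfect cube.
  y = -3: RHS = -78 is not a perfect cube.
Continuing the search up to |y| = 35 finds no further solutions beyond those listed.
Collected solutions: (0, -1), (3, 2).

Solutions (with |y| ≤ 35): (0, -1), (3, 2).


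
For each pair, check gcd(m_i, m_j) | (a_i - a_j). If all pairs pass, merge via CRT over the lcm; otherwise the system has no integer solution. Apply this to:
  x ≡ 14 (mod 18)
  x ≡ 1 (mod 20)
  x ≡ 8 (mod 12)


Moduli 18, 20, 12 are not pairwise coprime, so CRT works modulo lcm(m_i) when all pairwise compatibility conditions hold.
Pairwise compatibility: gcd(m_i, m_j) must divide a_i - a_j for every pair.
Merge one congruence at a time:
  Start: x ≡ 14 (mod 18).
  Combine with x ≡ 1 (mod 20): gcd(18, 20) = 2, and 1 - 14 = -13 is NOT divisible by 2.
    ⇒ system is inconsistent (no integer solution).

No solution (the system is inconsistent).


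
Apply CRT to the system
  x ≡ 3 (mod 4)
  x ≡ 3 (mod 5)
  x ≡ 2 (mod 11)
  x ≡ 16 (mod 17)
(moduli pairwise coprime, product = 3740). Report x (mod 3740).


Product of moduli M = 4 · 5 · 11 · 17 = 3740.
Merge one congruence at a time:
  Start: x ≡ 3 (mod 4).
  Combine with x ≡ 3 (mod 5); new modulus lcm = 20.
    Write x = 3 + 4·t and substitute into x ≡ 3 (mod 5): 4·t ≡ 3 − 3 = 0 (mod 5).
    The inverse of 4 mod 5 is 4 (since 4·4 = 16 = 3·5 + 1), so t ≡ 4·0 = 0 ≡ 0 (mod 5).
    Then x = 3 + 4·0 = 3, valid modulo lcm(4, 5) = 20: x ≡ 3 (mod 20).
  Combine with x ≡ 2 (mod 11); new modulus lcm = 220.
    Write x = 3 + 20·t and substitute into x ≡ 2 (mod 11): 20·t ≡ 2 − 3 = -1 (mod 11).
    Reduce coefficients mod 11: 9·t ≡ 10 (mod 11).
    The inverse of 9 mod 11 is 5 (since 9·5 = 45 = 4·11 + 1), so t ≡ 5·10 = 50 ≡ 6 (mod 11).
    Then x = 3 + 20·6 = 123, valid modulo lcm(20, 11) = 220: x ≡ 123 (mod 220).
  Combine with x ≡ 16 (mod 17); new modulus lcm = 3740.
    Write x = 123 + 220·t and substitute into x ≡ 16 (mod 17): 220·t ≡ 16 − 123 = -107 (mod 17).
    Reduce coefficients mod 17: 16·t ≡ 12 (mod 17).
    The inverse of 16 mod 17 is 16 (since 16·16 = 256 = 15·17 + 1), so t ≡ 16·12 = 192 ≡ 5 (mod 17).
    Then x = 123 + 220·5 = 1223, valid modulo lcm(220, 17) = 3740: x ≡ 1223 (mod 3740).
Verify against each original: 1223 mod 4 = 3, 1223 mod 5 = 3, 1223 mod 11 = 2, 1223 mod 17 = 16.

x ≡ 1223 (mod 3740).


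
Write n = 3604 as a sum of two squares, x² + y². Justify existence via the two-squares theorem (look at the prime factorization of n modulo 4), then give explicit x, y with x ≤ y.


Step 1: Factor n = 3604 = 2^2 · 17 · 53.
Step 2: Check the mod-4 condition on each prime factor: 2 = 2 (special); 17 ≡ 1 (mod 4), exponent 1; 53 ≡ 1 (mod 4), exponent 1.
All primes ≡ 3 (mod 4) appear to even exponent (or don't appear), so by the two-squares theorem n IS expressible as a sum of two squares.
Step 3: Build a representation. Group n = k² · m with k = 2 and m = 17 · 53 = 901 (a product of primes ≡ 1 (mod 4)); a representation of m scales to one of n via (k·x)² + (k·y)² = k²(x² + y²). Each prime p ≡ 1 (mod 4) is itself a sum of two squares; find a² by testing p − a² for a perfect square:
  17: 17 − 1² = 16 = 4² ⇒ 17 = 1² + 4².
  53: 53 − 1² = 52, 53 − 2² = 49 = 7² ⇒ 53 = 2² + 7².
  Combine using the Brahmagupta–Fibonacci identity (a² + b²)(c² + d²) = (ac − bd)² + (ad + bc)² = (ac + bd)² + (ad − bc)²:
  17 · 53 = 901: from (1² + 4²)(2² + 7²), take (1·2 − 4·7, 1·7 + 4·2) = (2 − 28, 7 + 8) = (-26, 15); dropping signs (only squares matter) gives (26, 15); check 26² + 15² = 676 + 225 = 901 ✓.
  Scale by k = 2: (2·26, 2·15) = (52, 30).
Step 4: Order so x ≤ y and verify: 30² + 52² = 900 + 2704 = 3604 = n. ✓

n = 3604 = 30² + 52² (one valid representation with x ≤ y).


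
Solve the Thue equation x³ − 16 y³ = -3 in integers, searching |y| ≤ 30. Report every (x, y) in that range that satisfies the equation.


The equation is x³ - 16y³ = -3. For fixed y, x³ = 16·y³ − 3, so a solution requires the RHS to be a perfect cube.
Strategy: iterate y from -30 to 30, compute RHS = 16·y³ − 3, and check whether it is a (positive or negative) perfect cube.
Check small values of y:
  y = 0: RHS = -3 is not a perfect cube.
  y = 1: RHS = 13 is not a perfect cube.
  y = -1: RHS = -19 is not a perfect cube.
  y = 2: RHS = 125 = (5)³ ⇒ x = 5 works.
  y = -2: RHS = -131 is not a perfect cube.
  y = 3: RHS = 429 is not a perfect cube.
  y = -3: RHS = -435 is not a perfect cube.
Continuing the search up to |y| = 30 finds no further solutions beyond those listed.
Collected solutions: (5, 2).

Solutions (with |y| ≤ 30): (5, 2).


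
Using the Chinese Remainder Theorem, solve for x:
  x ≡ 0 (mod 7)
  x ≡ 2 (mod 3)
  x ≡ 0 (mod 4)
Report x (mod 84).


Moduli 7, 3, 4 are pairwise coprime; by CRT there is a unique solution modulo M = 7 · 3 · 4 = 84.
Solve pairwise, accumulating the modulus:
  Start with x ≡ 0 (mod 7).
  Combine with x ≡ 2 (mod 3): since gcd(7, 3) = 1, we get a unique residue mod 21.
    Write x = 0 + 7·t and substitute into x ≡ 2 (mod 3): 7·t ≡ 2 − 0 = 2 (mod 3).
    Reduce coefficients mod 3: 1·t ≡ 2 (mod 3).
    So t ≡ 2 (mod 3).
    Then x = 0 + 7·2 = 14, valid modulo lcm(7, 3) = 21: x ≡ 14 (mod 21).
  Combine with x ≡ 0 (mod 4): since gcd(21, 4) = 1, we get a unique residue mod 84.
    Write x = 14 + 21·t and substitute into x ≡ 0 (mod 4): 21·t ≡ 0 − 14 = -14 (mod 4).
    Reduce coefficients mod 4: 1·t ≡ 2 (mod 4).
    So t ≡ 2 (mod 4).
    Then x = 14 + 21·2 = 56, valid modulo lcm(21, 4) = 84: x ≡ 56 (mod 84).
Verify: 56 mod 7 = 0 ✓, 56 mod 3 = 2 ✓, 56 mod 4 = 0 ✓.

x ≡ 56 (mod 84).


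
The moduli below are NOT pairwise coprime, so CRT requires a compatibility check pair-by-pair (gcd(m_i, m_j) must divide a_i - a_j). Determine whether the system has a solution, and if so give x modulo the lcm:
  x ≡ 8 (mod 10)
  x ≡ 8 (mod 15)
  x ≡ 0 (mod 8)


Moduli 10, 15, 8 are not pairwise coprime, so CRT works modulo lcm(m_i) when all pairwise compatibility conditions hold.
Pairwise compatibility: gcd(m_i, m_j) must divide a_i - a_j for every pair.
Merge one congruence at a time:
  Start: x ≡ 8 (mod 10).
  Combine with x ≡ 8 (mod 15): gcd(10, 15) = 5; 8 - 8 = 0, which IS divisible by 5, so compatible.
    Write x = 8 + 10·t and substitute into x ≡ 8 (mod 15): 10·t ≡ 8 − 8 = 0 (mod 15).
    Divide the congruence (and modulus) by g = 5: 2·t ≡ 0 (mod 3).
    The inverse of 2 mod 3 is 2 (since 2·2 = 4 = 1·3 + 1), so t ≡ 2·0 = 0 ≡ 0 (mod 3).
    Then x = 8 + 10·0 = 8, valid modulo lcm(10, 15) = 30: x ≡ 8 (mod 30).
  Combine with x ≡ 0 (mod 8): gcd(30, 8) = 2; 0 - 8 = -8, which IS divisible by 2, so compatible.
    Write x = 8 + 30·t and substitute into x ≡ 0 (mod 8): 30·t ≡ 0 − 8 = -8 (mod 8).
    Divide the congruence (and modulus) by g = 2: 15·t ≡ -4 (mod 4).
    Reduce coefficients mod 4: 3·t ≡ 0 (mod 4).
    The inverse of 3 mod 4 is 3 (since 3·3 = 9 = 2·4 + 1), so t ≡ 3·0 = 0 ≡ 0 (mod 4).
    Then x = 8 + 30·0 = 8, valid modulo lcm(30, 8) = 120: x ≡ 8 (mod 120).
Verify: 8 mod 10 = 8, 8 mod 15 = 8, 8 mod 8 = 0.

x ≡ 8 (mod 120).


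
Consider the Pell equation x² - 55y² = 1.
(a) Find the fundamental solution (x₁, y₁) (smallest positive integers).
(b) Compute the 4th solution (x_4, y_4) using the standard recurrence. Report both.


Step 1: Find the fundamental solution (x₁, y₁) of x² - 55y² = 1.
  Expand √55 as a continued fraction. a₀ = ⌊√55⌋ = 7; iterate m_{k+1} = d_k·a_k − m_k, d_{k+1} = (55 − m_{k+1}²)/d_k, a_{k+1} = ⌊(a₀ + m_{k+1})/d_{k+1}⌋ (starting m₀ = 0, d₀ = 1), with convergents p_k = a_k·p_{k-1} + p_{k-2}, q_k = a_k·q_{k-1} + q_{k-2} (p₋₁ = 1, q₋₁ = 0):
  k = 0: a₀ = 7; p₀/q₀ = 7/1; p₀² − 55·q₀² = 49 − 55 = -6.
  k = 1: m = 7, d = 6, a = ⌊(7 + 7)/6⌋ = 2; p/q = (2·7 + 1)/(2·1 + 0) = 15/2; p² − 55·q² = 225 − 220 = 5.
  k = 2: m = 5, d = 5, a = ⌊(7 + 5)/5⌋ = 2; p/q = (2·15 + 7)/(2·2 + 1) = 37/5; p² − 55·q² = 1369 − 1375 = -6.
  k = 3: m = 5, d = 6, a = ⌊(7 + 5)/6⌋ = 2; p/q = (2·37 + 15)/(2·5 + 2) = 89/12; p² − 55·q² = 7921 − 7920 = 1.
  The first convergent with p² − 55·q² = 1 gives the fundamental solution (x₁, y₁) = (89, 12).
Step 2: Apply the recurrence (x_{n+1}, y_{n+1}) = (x₁x_n + 55y₁y_n, x₁y_n + y₁x_n) repeatedly.
  From (x_1, y_1) = (89, 12): x_2 = 89·89 + 55·12·12 = 15841; y_2 = 89·12 + 12·89 = 2136.
  From (x_2, y_2) = (15841, 2136): x_3 = 89·15841 + 55·12·2136 = 2819609; y_3 = 89·2136 + 12·15841 = 380196.
  From (x_3, y_3) = (2819609, 380196): x_4 = 89·2819609 + 55·12·380196 = 501874561; y_4 = 89·380196 + 12·2819609 = 67672752.
Step 3: Verify x_4² - 55·y_4² = 251878074978942721 - 251878074978942720 = 1 (should be 1). ✓

(x_1, y_1) = (89, 12); (x_4, y_4) = (501874561, 67672752).


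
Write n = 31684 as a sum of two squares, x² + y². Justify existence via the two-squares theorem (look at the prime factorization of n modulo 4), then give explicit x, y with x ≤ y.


Step 1: Factor n = 31684 = 2^2 · 89^2.
Step 2: Check the mod-4 condition on each prime factor: 2 = 2 (special); 89 ≡ 1 (mod 4), exponent 2.
All primes ≡ 3 (mod 4) appear to even exponent (or don't appear), so by the two-squares theorem n IS expressible as a sum of two squares.
Step 3: Build a representation. Group n = k² · m with k = 2 and m = 89 · 89 = 7921 (a product of primes ≡ 1 (mod 4)); a representation of m scales to one of n via (k·x)² + (k·y)² = k²(x² + y²). Each prime p ≡ 1 (mod 4) is itself a sum of two squares; find a² by testing p − a² for a perfect square:
  89: 89 − 1² = 88, 89 − 2² = 85, 89 − 3² = 80, 89 − 4² = 73, 89 − 5² = 64 = 8² ⇒ 89 = 5² + 8².
  Combine using the Brahmagupta–Fibonacci identity (a² + b²)(c² + d²) = (ac − bd)² + (ad + bc)² = (ac + bd)² + (ad − bc)²:
  89 · 89 = 7921: from (5² + 8²)(5² + 8²), take (5·5 − 8·8, 5·8 + 8·5) = (25 − 64, 40 + 40) = (-39, 80); dropping signs (only squares matter) gives (39, 80); check 39² + 80² = 1521 + 6400 = 7921 ✓.
  Scale by k = 2: (2·39, 2·80) = (78, 160).
Step 4: Order so x ≤ y and verify: 78² + 160² = 6084 + 25600 = 31684 = n. ✓

n = 31684 = 78² + 160² (one valid representation with x ≤ y).


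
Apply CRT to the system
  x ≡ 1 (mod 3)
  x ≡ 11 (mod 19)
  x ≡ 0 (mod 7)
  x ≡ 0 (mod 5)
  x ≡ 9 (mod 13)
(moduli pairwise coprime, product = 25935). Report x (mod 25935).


Product of moduli M = 3 · 19 · 7 · 5 · 13 = 25935.
Merge one congruence at a time:
  Start: x ≡ 1 (mod 3).
  Combine with x ≡ 11 (mod 19); new modulus lcm = 57.
    Write x = 1 + 3·t and substitute into x ≡ 11 (mod 19): 3·t ≡ 11 − 1 = 10 (mod 19).
    The inverse of 3 mod 19 is 13 (since 3·13 = 39 = 2·19 + 1), so t ≡ 13·10 = 130 ≡ 16 (mod 19).
    Then x = 1 + 3·16 = 49, valid modulo lcm(3, 19) = 57: x ≡ 49 (mod 57).
  Combine with x ≡ 0 (mod 7); new modulus lcm = 399.
    Write x = 49 + 57·t and substitute into x ≡ 0 (mod 7): 57·t ≡ 0 − 49 = -49 (mod 7).
    Reduce coefficients mod 7: 1·t ≡ 0 (mod 7).
    So t ≡ 0 (mod 7).
    Then x = 49 + 57·0 = 49, valid modulo lcm(57, 7) = 399: x ≡ 49 (mod 399).
  Combine with x ≡ 0 (mod 5); new modulus lcm = 1995.
    Write x = 49 + 399·t and substitute into x ≡ 0 (mod 5): 399·t ≡ 0 − 49 = -49 (mod 5).
    Reduce coefficients mod 5: 4·t ≡ 1 (mod 5).
    The inverse of 4 mod 5 is 4 (since 4·4 = 16 = 3·5 + 1), so t ≡ 4·1 = 4 ≡ 4 (mod 5).
    Then x = 49 + 399·4 = 1645, valid modulo lcm(399, 5) = 1995: x ≡ 1645 (mod 1995).
  Combine with x ≡ 9 (mod 13); new modulus lcm = 25935.
    Write x = 1645 + 1995·t and substitute into x ≡ 9 (mod 13): 1995·t ≡ 9 − 1645 = -1636 (mod 13).
    Reduce coefficients mod 13: 6·t ≡ 2 (mod 13).
    The inverse of 6 mod 13 is 11 (since 6·11 = 66 = 5·13 + 1), so t ≡ 11·2 = 22 ≡ 9 (mod 13).
    Then x = 1645 + 1995·9 = 19600, valid modulo lcm(1995, 13) = 25935: x ≡ 19600 (mod 25935).
Verify against each original: 19600 mod 3 = 1, 19600 mod 19 = 11, 19600 mod 7 = 0, 19600 mod 5 = 0, 19600 mod 13 = 9.

x ≡ 19600 (mod 25935).


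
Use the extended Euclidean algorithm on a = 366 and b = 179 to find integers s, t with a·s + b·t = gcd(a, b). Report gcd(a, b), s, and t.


Euclidean algorithm on (366, 179) — divide until remainder is 0:
  366 = 2 · 179 + 8
  179 = 22 · 8 + 3
  8 = 2 · 3 + 2
  3 = 1 · 2 + 1
  2 = 2 · 1 + 0
gcd(366, 179) = 1.
Track Bezout coefficients alongside the remainders: start with r₀ = 366 = a·1 + b·0 (s = 1, t = 0) and r₁ = 179 = a·0 + b·1 (s = 0, t = 1); each new remainder r_{k+1} = r_{k-1} − q_k·r_k inherits s_{k+1} = s_{k-1} − q_k·s_k, t_{k+1} = t_{k-1} − q_k·t_k, so r_k = a·s_k + b·t_k at every step:
  q = 2: r = 8, s = 1 − 2·0 = 1, t = 0 − 2·1 = -2  (check: 366·1 + 179·(-2) = 8)
  q = 22: r = 3, s = 0 − 22·1 = -22, t = 1 − 22·(-2) = 45  (check: 366·(-22) + 179·45 = 3)
  q = 2: r = 2, s = 1 − 2·(-22) = 45, t = -2 − 2·45 = -92  (check: 366·45 + 179·(-92) = 2)
  q = 1: r = 1, s = -22 − 1·45 = -67, t = 45 − 1·(-92) = 137  (check: 366·(-67) + 179·137 = 1)
The row with r = 1 (the gcd) gives the Bezout coefficients s = -67, t = 137.
Result: 366 · (-67) + 179 · (137) = 1.

gcd(366, 179) = 1; s = -67, t = 137 (check: 366·(-67) + 179·137 = 1).


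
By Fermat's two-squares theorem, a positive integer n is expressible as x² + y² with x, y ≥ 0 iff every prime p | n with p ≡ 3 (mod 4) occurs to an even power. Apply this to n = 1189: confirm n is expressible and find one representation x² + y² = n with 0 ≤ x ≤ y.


Step 1: Factor n = 1189 = 29 · 41.
Step 2: Check the mod-4 condition on each prime factor: 29 ≡ 1 (mod 4), exponent 1; 41 ≡ 1 (mod 4), exponent 1.
All primes ≡ 3 (mod 4) appear to even exponent (or don't appear), so by the two-squares theorem n IS expressible as a sum of two squares.
Step 3: Build a representation. Here n = 29 · 41 is a product of primes ≡ 1 (mod 4). Each prime p ≡ 1 (mod 4) is itself a sum of two squares; find a² by testing p − a² for a perfect square:
  29: 29 − 1² = 28, 29 − 2² = 25 = 5² ⇒ 29 = 2² + 5².
  41: 41 − 1² = 40, 41 − 2² = 37, 41 − 3² = 32, 41 − 4² = 25 = 5² ⇒ 41 = 4² + 5².
  Combine using the Brahmagupta–Fibonacci identity (a² + b²)(c² + d²) = (ac − bd)² + (ad + bc)² = (ac + bd)² + (ad − bc)²:
  29 · 41 = 1189: from (2² + 5²)(4² + 5²), take (2·4 − 5·5, 2·5 + 5·4) = (8 − 25, 10 + 20) = (-17, 30); dropping signs (only squares matter) gives (17, 30); check 17² + 30² = 289 + 900 = 1189 ✓.
Step 4: Order so x ≤ y and verify: 17² + 30² = 289 + 900 = 1189 = n. ✓

n = 1189 = 17² + 30² (one valid representation with x ≤ y).


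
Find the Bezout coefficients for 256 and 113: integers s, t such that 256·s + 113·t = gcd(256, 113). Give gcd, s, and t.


Euclidean algorithm on (256, 113) — divide until remainder is 0:
  256 = 2 · 113 + 30
  113 = 3 · 30 + 23
  30 = 1 · 23 + 7
  23 = 3 · 7 + 2
  7 = 3 · 2 + 1
  2 = 2 · 1 + 0
gcd(256, 113) = 1.
Track Bezout coefficients alongside the remainders: start with r₀ = 256 = a·1 + b·0 (s = 1, t = 0) and r₁ = 113 = a·0 + b·1 (s = 0, t = 1); each new remainder r_{k+1} = r_{k-1} − q_k·r_k inherits s_{k+1} = s_{k-1} − q_k·s_k, t_{k+1} = t_{k-1} − q_k·t_k, so r_k = a·s_k + b·t_k at every step:
  q = 2: r = 30, s = 1 − 2·0 = 1, t = 0 − 2·1 = -2  (check: 256·1 + 113·(-2) = 30)
  q = 3: r = 23, s = 0 − 3·1 = -3, t = 1 − 3·(-2) = 7  (check: 256·(-3) + 113·7 = 23)
  q = 1: r = 7, s = 1 − 1·(-3) = 4, t = -2 − 1·7 = -9  (check: 256·4 + 113·(-9) = 7)
  q = 3: r = 2, s = -3 − 3·4 = -15, t = 7 − 3·(-9) = 34  (check: 256·(-15) + 113·34 = 2)
  q = 3: r = 1, s = 4 − 3·(-15) = 49, t = -9 − 3·34 = -111  (check: 256·49 + 113·(-111) = 1)
The row with r = 1 (the gcd) gives the Bezout coefficients s = 49, t = -111.
Result: 256 · (49) + 113 · (-111) = 1.

gcd(256, 113) = 1; s = 49, t = -111 (check: 256·49 + 113·(-111) = 1).


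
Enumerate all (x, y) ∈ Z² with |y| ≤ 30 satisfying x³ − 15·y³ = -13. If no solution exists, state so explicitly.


The equation is x³ - 15y³ = -13. For fixed y, x³ = 15·y³ − 13, so a solution requires the RHS to be a perfect cube.
Strategy: iterate y from -30 to 30, compute RHS = 15·y³ − 13, and check whether it is a (positive or negative) perfect cube.
Check small values of y:
  y = 0: RHS = -13 is not a perfect cube.
  y = 1: RHS = 2 is not a perfect cube.
  y = -1: RHS = -28 is not a perfect cube.
  y = 2: RHS = 107 is not a perfect cube.
  y = -2: RHS = -133 is not a perfect cube.
  y = 3: RHS = 392 is not a perfect cube.
  y = -3: RHS = -418 is not a perfect cube.
Continuing the search up to |y| = 30 finds no solutions either.
No (x, y) in the scanned range satisfies the equation.

No integer solutions with |y| ≤ 30.


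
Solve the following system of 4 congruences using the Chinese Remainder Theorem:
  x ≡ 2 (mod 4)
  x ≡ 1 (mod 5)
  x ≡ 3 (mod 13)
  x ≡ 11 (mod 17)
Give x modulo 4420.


Product of moduli M = 4 · 5 · 13 · 17 = 4420.
Merge one congruence at a time:
  Start: x ≡ 2 (mod 4).
  Combine with x ≡ 1 (mod 5); new modulus lcm = 20.
    Write x = 2 + 4·t and substitute into x ≡ 1 (mod 5): 4·t ≡ 1 − 2 = -1 (mod 5).
    Reduce coefficients mod 5: 4·t ≡ 4 (mod 5).
    The inverse of 4 mod 5 is 4 (since 4·4 = 16 = 3·5 + 1), so t ≡ 4·4 = 16 ≡ 1 (mod 5).
    Then x = 2 + 4·1 = 6, valid modulo lcm(4, 5) = 20: x ≡ 6 (mod 20).
  Combine with x ≡ 3 (mod 13); new modulus lcm = 260.
    Write x = 6 + 20·t and substitute into x ≡ 3 (mod 13): 20·t ≡ 3 − 6 = -3 (mod 13).
    Reduce coefficients mod 13: 7·t ≡ 10 (mod 13).
    The inverse of 7 mod 13 is 2 (since 7·2 = 14 = 1·13 + 1), so t ≡ 2·10 = 20 ≡ 7 (mod 13).
    Then x = 6 + 20·7 = 146, valid modulo lcm(20, 13) = 260: x ≡ 146 (mod 260).
  Combine with x ≡ 11 (mod 17); new modulus lcm = 4420.
    Write x = 146 + 260·t and substitute into x ≡ 11 (mod 17): 260·t ≡ 11 − 146 = -135 (mod 17).
    Reduce coefficients mod 17: 5·t ≡ 1 (mod 17).
    The inverse of 5 mod 17 is 7 (since 5·7 = 35 = 2·17 + 1), so t ≡ 7·1 = 7 ≡ 7 (mod 17).
    Then x = 146 + 260·7 = 1966, valid modulo lcm(260, 17) = 4420: x ≡ 1966 (mod 4420).
Verify against each original: 1966 mod 4 = 2, 1966 mod 5 = 1, 1966 mod 13 = 3, 1966 mod 17 = 11.

x ≡ 1966 (mod 4420).


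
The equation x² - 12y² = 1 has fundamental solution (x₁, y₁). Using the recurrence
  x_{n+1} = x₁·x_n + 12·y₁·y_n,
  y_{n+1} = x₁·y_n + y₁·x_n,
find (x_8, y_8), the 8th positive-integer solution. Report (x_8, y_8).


Step 1: Find the fundamental solution (x₁, y₁) of x² - 12y² = 1.
  Expand √12 as a continued fraction. a₀ = ⌊√12⌋ = 3; iterate m_{k+1} = d_k·a_k − m_k, d_{k+1} = (12 − m_{k+1}²)/d_k, a_{k+1} = ⌊(a₀ + m_{k+1})/d_{k+1}⌋ (starting m₀ = 0, d₀ = 1), with convergents p_k = a_k·p_{k-1} + p_{k-2}, q_k = a_k·q_{k-1} + q_{k-2} (p₋₁ = 1, q₋₁ = 0):
  k = 0: a₀ = 3; p₀/q₀ = 3/1; p₀² − 12·q₀² = 9 − 12 = -3.
  k = 1: m = 3, d = 3, a = ⌊(3 + 3)/3⌋ = 2; p/q = (2·3 + 1)/(2·1 + 0) = 7/2; p² − 12·q² = 49 − 48 = 1.
  The first convergent with p² − 12·q² = 1 gives the fundamental solution (x₁, y₁) = (7, 2).
Step 2: Apply the recurrence (x_{n+1}, y_{n+1}) = (x₁x_n + 12y₁y_n, x₁y_n + y₁x_n) repeatedly.
  From (x_1, y_1) = (7, 2): x_2 = 7·7 + 12·2·2 = 97; y_2 = 7·2 + 2·7 = 28.
  From (x_2, y_2) = (97, 28): x_3 = 7·97 + 12·2·28 = 1351; y_3 = 7·28 + 2·97 = 390.
  From (x_3, y_3) = (1351, 390): x_4 = 7·1351 + 12·2·390 = 18817; y_4 = 7·390 + 2·1351 = 5432.
  From (x_4, y_4) = (18817, 5432): x_5 = 7·18817 + 12·2·5432 = 262087; y_5 = 7·5432 + 2·18817 = 75658.
  From (x_5, y_5) = (262087, 75658): x_6 = 7·262087 + 12·2·75658 = 3650401; y_6 = 7·75658 + 2·262087 = 1053780.
  From (x_6, y_6) = (3650401, 1053780): x_7 = 7·3650401 + 12·2·1053780 = 50843527; y_7 = 7·1053780 + 2·3650401 = 14677262.
  From (x_7, y_7) = (50843527, 14677262): x_8 = 7·50843527 + 12·2·14677262 = 708158977; y_8 = 7·14677262 + 2·50843527 = 204427888.
Step 3: Verify x_8² - 12·y_8² = 501489136705686529 - 501489136705686528 = 1 (should be 1). ✓

(x_1, y_1) = (7, 2); (x_8, y_8) = (708158977, 204427888).


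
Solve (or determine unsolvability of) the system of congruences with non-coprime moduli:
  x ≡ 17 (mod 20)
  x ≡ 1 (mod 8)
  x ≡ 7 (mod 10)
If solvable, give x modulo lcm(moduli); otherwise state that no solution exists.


Moduli 20, 8, 10 are not pairwise coprime, so CRT works modulo lcm(m_i) when all pairwise compatibility conditions hold.
Pairwise compatibility: gcd(m_i, m_j) must divide a_i - a_j for every pair.
Merge one congruence at a time:
  Start: x ≡ 17 (mod 20).
  Combine with x ≡ 1 (mod 8): gcd(20, 8) = 4; 1 - 17 = -16, which IS divisible by 4, so compatible.
    Write x = 17 + 20·t and substitute into x ≡ 1 (mod 8): 20·t ≡ 1 − 17 = -16 (mod 8).
    Divide the congruence (and modulus) by g = 4: 5·t ≡ -4 (mod 2).
    Reduce coefficients mod 2: 1·t ≡ 0 (mod 2).
    So t ≡ 0 (mod 2).
    Then x = 17 + 20·0 = 17, valid modulo lcm(20, 8) = 40: x ≡ 17 (mod 40).
  Combine with x ≡ 7 (mod 10): gcd(40, 10) = 10; 7 - 17 = -10, which IS divisible by 10, so compatible.
    Write x = 17 + 40·t and substitute into x ≡ 7 (mod 10): 40·t ≡ 7 − 17 = -10 (mod 10).
    Divide the congruence (and modulus) by g = 10: 4·t ≡ -1 (mod 1).
    Modulo 1 every t works; take t = 0.
    Then x = 17 + 40·0 = 17, valid modulo lcm(40, 10) = 40: x ≡ 17 (mod 40).
Verify: 17 mod 20 = 17, 17 mod 8 = 1, 17 mod 10 = 7.

x ≡ 17 (mod 40).


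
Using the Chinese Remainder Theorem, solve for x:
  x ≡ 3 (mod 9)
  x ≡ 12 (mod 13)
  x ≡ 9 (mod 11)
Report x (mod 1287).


Moduli 9, 13, 11 are pairwise coprime; by CRT there is a unique solution modulo M = 9 · 13 · 11 = 1287.
Solve pairwise, accumulating the modulus:
  Start with x ≡ 3 (mod 9).
  Combine with x ≡ 12 (mod 13): since gcd(9, 13) = 1, we get a unique residue mod 117.
    Write x = 3 + 9·t and substitute into x ≡ 12 (mod 13): 9·t ≡ 12 − 3 = 9 (mod 13).
    The inverse of 9 mod 13 is 3 (since 9·3 = 27 = 2·13 + 1), so t ≡ 3·9 = 27 ≡ 1 (mod 13).
    Then x = 3 + 9·1 = 12, valid modulo lcm(9, 13) = 117: x ≡ 12 (mod 117).
  Combine with x ≡ 9 (mod 11): since gcd(117, 11) = 1, we get a unique residue mod 1287.
    Write x = 12 + 117·t and substitute into x ≡ 9 (mod 11): 117·t ≡ 9 − 12 = -3 (mod 11).
    Reduce coefficients mod 11: 7·t ≡ 8 (mod 11).
    The inverse of 7 mod 11 is 8 (since 7·8 = 56 = 5·11 + 1), so t ≡ 8·8 = 64 ≡ 9 (mod 11).
    Then x = 12 + 117·9 = 1065, valid modulo lcm(117, 11) = 1287: x ≡ 1065 (mod 1287).
Verify: 1065 mod 9 = 3 ✓, 1065 mod 13 = 12 ✓, 1065 mod 11 = 9 ✓.

x ≡ 1065 (mod 1287).


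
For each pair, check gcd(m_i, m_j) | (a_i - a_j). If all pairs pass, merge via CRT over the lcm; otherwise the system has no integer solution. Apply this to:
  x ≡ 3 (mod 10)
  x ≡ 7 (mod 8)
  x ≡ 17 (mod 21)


Moduli 10, 8, 21 are not pairwise coprime, so CRT works modulo lcm(m_i) when all pairwise compatibility conditions hold.
Pairwise compatibility: gcd(m_i, m_j) must divide a_i - a_j for every pair.
Merge one congruence at a time:
  Start: x ≡ 3 (mod 10).
  Combine with x ≡ 7 (mod 8): gcd(10, 8) = 2; 7 - 3 = 4, which IS divisible by 2, so compatible.
    Write x = 3 + 10·t and substitute into x ≡ 7 (mod 8): 10·t ≡ 7 − 3 = 4 (mod 8).
    Divide the congruence (and modulus) by g = 2: 5·t ≡ 2 (mod 4).
    Reduce coefficients mod 4: 1·t ≡ 2 (mod 4).
    So t ≡ 2 (mod 4).
    Then x = 3 + 10·2 = 23, valid modulo lcm(10, 8) = 40: x ≡ 23 (mod 40).
  Combine with x ≡ 17 (mod 21): gcd(40, 21) = 1; 17 - 23 = -6, which IS divisible by 1, so compatible.
    Write x = 23 + 40·t and substitute into x ≡ 17 (mod 21): 40·t ≡ 17 − 23 = -6 (mod 21).
    Reduce coefficients mod 21: 19·t ≡ 15 (mod 21).
    The inverse of 19 mod 21 is 10 (since 19·10 = 190 = 9·21 + 1), so t ≡ 10·15 = 150 ≡ 3 (mod 21).
    Then x = 23 + 40·3 = 143, valid modulo lcm(40, 21) = 840: x ≡ 143 (mod 840).
Verify: 143 mod 10 = 3, 143 mod 8 = 7, 143 mod 21 = 17.

x ≡ 143 (mod 840).
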